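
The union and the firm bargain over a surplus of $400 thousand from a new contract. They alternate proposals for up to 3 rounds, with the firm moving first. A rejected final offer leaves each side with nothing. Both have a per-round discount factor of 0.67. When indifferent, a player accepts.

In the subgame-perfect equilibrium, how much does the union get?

Round 3 (the firm proposes): the union will accept anything ≥ 0, so the firm offers 0 and keeps 400.
Round 2 (the union proposes): the firm can get 400 next round, worth 0.67 × 400 = 268 now; the union offers that and keeps 132.
Round 1 (the firm proposes): the union can get 132 next round, worth 0.67 × 132 = 88.44 now, so the firm offers 88.44, keeping 311.56.

88.44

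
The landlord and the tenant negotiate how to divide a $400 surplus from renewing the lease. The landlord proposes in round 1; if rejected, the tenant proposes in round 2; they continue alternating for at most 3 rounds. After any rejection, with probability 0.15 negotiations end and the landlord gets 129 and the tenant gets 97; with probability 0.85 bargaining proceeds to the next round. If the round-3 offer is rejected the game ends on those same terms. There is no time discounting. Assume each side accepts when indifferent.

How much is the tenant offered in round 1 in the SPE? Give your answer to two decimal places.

Round 3 (the landlord proposes): the tenant gets 97 if talks fail, so the landlord offers 97 and keeps 303.
Round 2 (the tenant proposes): rejecting gives the landlord an expected 0.85 × 303 + 0.15 × 129 = 276.9; the tenant offers that and keeps 123.1.
Round 1 (the landlord proposes): rejecting gives the tenant an expected 0.85 × 123.1 + 0.15 × 97 = 119.185; the landlord offers that and keeps 280.815.

119.19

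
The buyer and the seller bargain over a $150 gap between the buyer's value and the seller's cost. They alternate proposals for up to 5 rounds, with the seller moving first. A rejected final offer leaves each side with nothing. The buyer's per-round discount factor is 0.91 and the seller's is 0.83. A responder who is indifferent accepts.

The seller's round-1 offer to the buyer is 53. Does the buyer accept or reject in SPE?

Work out the buyer's continuation value if the offer is rejected.
Round 5 (the seller proposes): rejection yields 0 for the buyer; the seller offers 0 and keeps 150.
Round 4 (the buyer proposes): the seller can get 150 next round, worth 0.83 × 150 = 124.5 now, so the buyer offers 124.5, keeping 25.5.
Round 3 (the seller proposes): the buyer can get 25.5 next round, worth 0.91 × 25.5 = 23.205 now; the seller offers that and keeps 126.795.
Round 2 (the buyer proposes): the seller can get 126.795 next round, worth 0.83 × 126.795 = 105.23985 now, so the buyer offers 105.23985, keeping 44.76015.
So by rejecting in round 1, the buyer gets 44.76015 next round, worth 0.91 × 44.76015 = 40.7317365 now.
Offer 53 ≥ 40.7317365, so the buyer accepts.

Accept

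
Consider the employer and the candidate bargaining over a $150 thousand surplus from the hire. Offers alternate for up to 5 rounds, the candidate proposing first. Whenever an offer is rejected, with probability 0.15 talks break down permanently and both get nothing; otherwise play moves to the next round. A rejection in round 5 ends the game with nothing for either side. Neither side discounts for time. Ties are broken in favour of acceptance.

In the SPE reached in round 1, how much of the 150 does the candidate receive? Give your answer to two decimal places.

117.06

Round 5 (the candidate proposes): the employer will accept anything ≥ 0, so the candidate offers 0 and keeps 150.
Round 4 (the employer proposes): rejecting gives the candidate an expected 0.85 × 150 = 127.5, so the employer offers 127.5, keeping 22.5.
Round 3 (the candidate proposes): rejecting gives the employer an expected 0.85 × 22.5 = 19.125. The candidate offers 19.125 and keeps 150 − 19.125 = 130.875.
Round 2 (the employer proposes): rejecting gives the candidate an expected 0.85 × 130.875 = 111.24375. The employer offers 111.24375 and keeps 150 − 111.24375 = 38.75625.
Round 1 (the candidate proposes): rejecting gives the employer an expected 0.85 × 38.75625 = 32.9428125; the candidate offers that and keeps 117.0571875.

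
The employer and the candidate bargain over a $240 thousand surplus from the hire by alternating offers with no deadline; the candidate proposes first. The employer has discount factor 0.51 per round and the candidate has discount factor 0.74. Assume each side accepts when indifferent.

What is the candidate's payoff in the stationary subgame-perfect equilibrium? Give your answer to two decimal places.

188.89

In a stationary SPE each proposer offers the other exactly their discounted continuation value.
If the candidate keeps x when proposing and the employer keeps y when proposing, then x = 240 − 0.51y and y = 240 − 0.74x.
Solving: x = 240(1 − 0.51) / (1 − 0.74·0.51) = 117.6 / 0.6226 ≈ 188.8853.
The employer gets 240 − 188.8853 ≈ 51.1147.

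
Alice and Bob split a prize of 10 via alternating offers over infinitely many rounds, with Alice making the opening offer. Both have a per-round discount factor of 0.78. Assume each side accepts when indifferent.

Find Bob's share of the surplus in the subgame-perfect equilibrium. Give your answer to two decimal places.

Let x be Alice's share when Alice proposes and y be Bob's share when Bob proposes.
Bob accepts iff offered ≥ 0.78·y, so x = 10 − 0.78y. Symmetrically y = 10 − 0.78x.
Substituting: x = 10 − 0.78(10 − 0.78x), giving x(1 − 0.78·0.78) = 10(1 − 0.78).
So x = 10 × 0.22 / 0.3916 ≈ 5.6180, and Bob receives 10 − x ≈ 4.3820.

4.38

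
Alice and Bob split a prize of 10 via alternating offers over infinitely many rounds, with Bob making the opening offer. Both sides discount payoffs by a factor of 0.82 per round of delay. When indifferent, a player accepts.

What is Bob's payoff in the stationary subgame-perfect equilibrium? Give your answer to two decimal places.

5.49

When Bob proposes, Alice accepts any offer worth at least 0.82 times what Alice would get by proposing next round; and vice versa.
This gives x = 10 − 0.82y and y = 10 − 0.82x, where x and y are each side's share when it proposes.
Hence (1 − 0.82·0.82)x = 10(1 − 0.82), i.e. 0.3276·x = 1.8.
x ≈ 5.4945; Alice's share is 10 − x ≈ 4.5055.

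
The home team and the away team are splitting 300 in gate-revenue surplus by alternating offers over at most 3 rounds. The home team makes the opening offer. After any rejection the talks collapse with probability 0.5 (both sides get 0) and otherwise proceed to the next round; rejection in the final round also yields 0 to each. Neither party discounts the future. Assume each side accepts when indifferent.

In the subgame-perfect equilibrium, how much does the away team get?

75

By backward induction:
Round 3 (the home team proposes): rejection yields 0 for the away team; the home team offers 0 and keeps 300.
Round 2 (the away team proposes): rejecting gives the home team an expected 0.5 × 300 = 150. The away team offers 150 and keeps 300 − 150 = 150.
Round 1 (the home team proposes): rejecting gives the away team an expected 0.5 × 150 = 75; the home team offers that and keeps 225.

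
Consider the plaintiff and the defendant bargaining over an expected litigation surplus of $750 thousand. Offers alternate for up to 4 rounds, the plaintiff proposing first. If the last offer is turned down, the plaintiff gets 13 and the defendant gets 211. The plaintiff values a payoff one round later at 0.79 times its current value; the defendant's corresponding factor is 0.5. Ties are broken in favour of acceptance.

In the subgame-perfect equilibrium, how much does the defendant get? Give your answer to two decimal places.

224.31

Round 4 (the defendant proposes): the plaintiff gets 13 if talks fail, so the defendant offers 13 and keeps 737.
Round 3 (the plaintiff proposes): the defendant can get 737 next round, worth 0.5 × 737 = 368.5 now, so the plaintiff offers 368.5, keeping 381.5.
Round 2 (the defendant proposes): the plaintiff can get 381.5 next round, worth 0.79 × 381.5 = 301.385 now; the defendant offers that and keeps 448.615.
Round 1 (the plaintiff proposes): the defendant can get 448.615 next round, worth 0.5 × 448.615 = 224.3075 now; the plaintiff offers that and keeps 525.6925.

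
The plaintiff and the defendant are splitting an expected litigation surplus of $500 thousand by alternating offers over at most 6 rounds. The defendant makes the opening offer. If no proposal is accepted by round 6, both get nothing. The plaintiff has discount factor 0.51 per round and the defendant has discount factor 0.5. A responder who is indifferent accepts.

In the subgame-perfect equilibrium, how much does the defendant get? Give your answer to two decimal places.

Round 6 (the plaintiff proposes): rejection yields 0 for the defendant; the plaintiff offers 0 and keeps 500.
Round 5 (the defendant proposes): the plaintiff can get 500 next round, worth 0.51 × 500 = 255 now; the defendant offers that and keeps 245.
Round 4 (the plaintiff proposes): the defendant can get 245 next round, worth 0.5 × 245 = 122.5 now; the plaintiff offers that and keeps 377.5.
Round 3 (the defendant proposes): the plaintiff can get 377.5 next round, worth 0.51 × 377.5 = 192.525 now. The defendant offers 192.525 and keeps 500 − 192.525 = 307.475.
Round 2 (the plaintiff proposes): the defendant can get 307.475 next round, worth 0.5 × 307.475 = 153.7375 now. The plaintiff offers 153.7375 and keeps 500 − 153.7375 = 346.2625.
Round 1 (the defendant proposes): the plaintiff can get 346.2625 next round, worth 0.51 × 346.2625 = 176.593875 now, so the defendant offers 176.593875, keeping 323.406125.

323.41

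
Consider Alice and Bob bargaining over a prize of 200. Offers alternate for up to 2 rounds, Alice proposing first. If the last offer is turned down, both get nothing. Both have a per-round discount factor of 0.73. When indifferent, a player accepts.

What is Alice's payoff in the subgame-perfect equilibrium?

54

Round 2 (Bob proposes): Alice will accept anything ≥ 0, so Bob offers 0 and keeps 200.
Round 1 (Alice proposes): Bob can get 200 next round, worth 0.73 × 200 = 146 now. Alice offers 146 and keeps 200 − 146 = 54.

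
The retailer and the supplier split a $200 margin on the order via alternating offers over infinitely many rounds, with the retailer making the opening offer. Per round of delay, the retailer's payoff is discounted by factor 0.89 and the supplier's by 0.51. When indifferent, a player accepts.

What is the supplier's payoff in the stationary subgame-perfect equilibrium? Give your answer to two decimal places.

20.55

In a stationary SPE each proposer offers the other exactly their discounted continuation value.
If the retailer keeps x when proposing and the supplier keeps y when proposing, then x = 200 − 0.51y and y = 200 − 0.89x.
Solving: x = 200(1 − 0.51) / (1 − 0.89·0.51) = 98 / 0.5461 ≈ 179.4543.
The supplier gets 200 − 179.4543 ≈ 20.5457.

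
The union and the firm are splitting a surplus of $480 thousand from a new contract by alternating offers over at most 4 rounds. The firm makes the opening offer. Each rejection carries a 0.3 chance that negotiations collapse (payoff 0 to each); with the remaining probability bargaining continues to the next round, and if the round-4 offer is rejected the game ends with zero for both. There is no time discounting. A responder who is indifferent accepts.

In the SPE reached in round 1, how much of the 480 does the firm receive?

214.56

Round 4 (the union proposes): rejection yields 0 for the firm; the union offers 0 and keeps 480.
Round 3 (the firm proposes): rejecting gives the union an expected 0.7 × 480 = 336, so the firm offers 336, keeping 144.
Round 2 (the union proposes): rejecting gives the firm an expected 0.7 × 144 = 100.8. The union offers 100.8 and keeps 480 − 100.8 = 379.2.
Round 1 (the firm proposes): rejecting gives the union an expected 0.7 × 379.2 = 265.44; the firm offers that and keeps 214.56.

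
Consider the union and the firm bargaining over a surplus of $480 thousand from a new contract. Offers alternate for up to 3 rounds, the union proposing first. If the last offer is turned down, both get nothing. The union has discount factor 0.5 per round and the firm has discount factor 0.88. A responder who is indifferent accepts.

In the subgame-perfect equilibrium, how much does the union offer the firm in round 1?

Round 3 (the union proposes): rejection yields 0 for the firm; the union offers 0 and keeps 480.
Round 2 (the firm proposes): the union can get 480 next round, worth 0.5 × 480 = 240 now. The firm offers 240 and keeps 480 − 240 = 240.
Round 1 (the union proposes): the firm can get 240 next round, worth 0.88 × 240 = 211.2 now. The union offers 211.2 and keeps 480 − 211.2 = 268.8.

211.2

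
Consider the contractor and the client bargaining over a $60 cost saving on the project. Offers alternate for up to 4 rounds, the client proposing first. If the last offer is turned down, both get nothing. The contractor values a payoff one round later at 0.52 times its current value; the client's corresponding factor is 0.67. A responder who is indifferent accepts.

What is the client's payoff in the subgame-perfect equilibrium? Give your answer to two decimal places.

38.83

Round 4 (the contractor proposes): the client will accept anything ≥ 0, so the contractor offers 0 and keeps 60.
Round 3 (the client proposes): the contractor can get 60 next round, worth 0.52 × 60 = 31.2 now. The client offers 31.2 and keeps 60 − 31.2 = 28.8.
Round 2 (the contractor proposes): the client can get 28.8 next round, worth 0.67 × 28.8 = 19.296 now; the contractor offers that and keeps 40.704.
Round 1 (the client proposes): the contractor can get 40.704 next round, worth 0.52 × 40.704 = 21.16608 now. The client offers 21.16608 and keeps 60 − 21.16608 = 38.83392.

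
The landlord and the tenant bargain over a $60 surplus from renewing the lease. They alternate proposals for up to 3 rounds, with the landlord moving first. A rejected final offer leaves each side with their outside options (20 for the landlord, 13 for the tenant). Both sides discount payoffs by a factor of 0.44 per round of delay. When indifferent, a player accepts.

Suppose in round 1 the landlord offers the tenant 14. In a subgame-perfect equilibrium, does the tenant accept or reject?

Reject

Round 3 (the landlord proposes): the tenant gets 13 if talks fail, so the landlord offers 13 and keeps 47.
Round 2 (the tenant proposes): the landlord can get 47 next round, worth 0.44 × 47 = 20.68 now. The tenant offers 20.68 and keeps 60 − 20.68 = 39.32.
So by rejecting in round 1, the tenant gets 39.32 next round, worth 0.44 × 39.32 = 17.3008 now.
Offer 14 < 17.3008, so the tenant rejects.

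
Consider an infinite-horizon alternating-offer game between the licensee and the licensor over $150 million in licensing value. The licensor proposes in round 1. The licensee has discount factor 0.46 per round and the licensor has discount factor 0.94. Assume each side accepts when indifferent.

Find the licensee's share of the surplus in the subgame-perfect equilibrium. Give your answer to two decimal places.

When the licensor proposes, the licensee accepts any offer worth at least 0.46 times what the licensee would get by proposing next round; and vice versa.
This gives x = 150 − 0.46y and y = 150 − 0.94x, where x and y are each side's share when it proposes.
Hence (1 − 0.46·0.94)x = 150(1 − 0.46), i.e. 0.5676·x = 81.
x ≈ 142.7061; the licensee's share is 150 − x ≈ 7.2939.

7.29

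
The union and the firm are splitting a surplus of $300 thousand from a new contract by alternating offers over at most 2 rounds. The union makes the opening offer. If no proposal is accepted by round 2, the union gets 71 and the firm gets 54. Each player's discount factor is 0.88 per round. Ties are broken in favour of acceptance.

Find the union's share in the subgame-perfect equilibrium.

Round 2 (the firm proposes): the union gets 71 if talks fail, so the firm offers 71 and keeps 229.
Round 1 (the union proposes): the firm can get 229 next round, worth 0.88 × 229 = 201.52 now. The union offers 201.52 and keeps 300 − 201.52 = 98.48.

98.48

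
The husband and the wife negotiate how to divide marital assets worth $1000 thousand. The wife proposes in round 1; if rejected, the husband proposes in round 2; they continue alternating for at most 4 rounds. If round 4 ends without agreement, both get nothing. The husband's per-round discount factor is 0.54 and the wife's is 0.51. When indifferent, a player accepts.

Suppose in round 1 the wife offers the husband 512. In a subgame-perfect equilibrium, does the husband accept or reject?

Round 4 (the husband proposes): rejection yields 0 for the wife; the husband offers 0 and keeps 1000.
Round 3 (the wife proposes): the husband can get 1000 next round, worth 0.54 × 1000 = 540 now, so the wife offers 540, keeping 460.
Round 2 (the husband proposes): the wife can get 460 next round, worth 0.51 × 460 = 234.6 now, so the husband offers 234.6, keeping 765.4.
So by rejecting in round 1, the husband gets 765.4 next round, worth 0.54 × 765.4 = 413.316 now.
Offer 512 ≥ 413.316, so the husband accepts.

Accept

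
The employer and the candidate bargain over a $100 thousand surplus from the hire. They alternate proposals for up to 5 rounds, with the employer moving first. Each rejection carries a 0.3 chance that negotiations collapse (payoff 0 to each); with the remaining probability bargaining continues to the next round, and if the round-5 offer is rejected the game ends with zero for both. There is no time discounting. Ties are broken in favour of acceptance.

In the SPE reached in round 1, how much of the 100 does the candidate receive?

31.29

Round 5 (the employer proposes): rejection yields 0 for the candidate; the employer offers 0 and keeps 100.
Round 4 (the candidate proposes): rejecting gives the employer an expected 0.7 × 100 = 70, so the candidate offers 70, keeping 30.
Round 3 (the employer proposes): rejecting gives the candidate an expected 0.7 × 30 = 21. The employer offers 21 and keeps 100 − 21 = 79.
Round 2 (the candidate proposes): rejecting gives the employer an expected 0.7 × 79 = 55.3. The candidate offers 55.3 and keeps 100 − 55.3 = 44.7.
Round 1 (the employer proposes): rejecting gives the candidate an expected 0.7 × 44.7 = 31.29; the employer offers that and keeps 68.71.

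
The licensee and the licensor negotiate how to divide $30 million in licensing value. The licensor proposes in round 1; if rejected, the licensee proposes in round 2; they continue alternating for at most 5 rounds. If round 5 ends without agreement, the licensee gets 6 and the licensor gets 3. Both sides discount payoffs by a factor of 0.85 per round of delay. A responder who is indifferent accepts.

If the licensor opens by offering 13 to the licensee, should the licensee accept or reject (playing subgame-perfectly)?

Accept

Round 5 (the licensor proposes): the licensee gets 6 if talks fail, so the licensor offers 6 and keeps 24.
Round 4 (the licensee proposes): the licensor can get 24 next round, worth 0.85 × 24 = 20.4 now; the licensee offers that and keeps 9.6.
Round 3 (the licensor proposes): the licensee can get 9.6 next round, worth 0.85 × 9.6 = 8.16 now; the licensor offers that and keeps 21.84.
Round 2 (the licensee proposes): the licensor can get 21.84 next round, worth 0.85 × 21.84 = 18.564 now, so the licensee offers 18.564, keeping 11.436.
So by rejecting in round 1, the licensee gets 11.436 next round, worth 0.85 × 11.436 = 9.7206 now.
Offer 13 ≥ 9.7206, so the licensee accepts.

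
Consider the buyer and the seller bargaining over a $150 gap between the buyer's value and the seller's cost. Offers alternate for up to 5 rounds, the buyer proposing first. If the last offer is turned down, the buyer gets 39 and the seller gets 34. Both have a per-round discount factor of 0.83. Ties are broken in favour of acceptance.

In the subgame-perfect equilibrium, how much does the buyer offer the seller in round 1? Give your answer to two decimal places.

Round 5 (the buyer proposes): the seller gets 34 if talks fail, so the buyer offers 34 and keeps 116.
Round 4 (the seller proposes): the buyer can get 116 next round, worth 0.83 × 116 = 96.28 now, so the seller offers 96.28, keeping 53.72.
Round 3 (the buyer proposes): the seller can get 53.72 next round, worth 0.83 × 53.72 = 44.5876 now, so the buyer offers 44.5876, keeping 105.4124.
Round 2 (the seller proposes): the buyer can get 105.4124 next round, worth 0.83 × 105.4124 = 87.492292 now; the seller offers that and keeps 62.507708.
Round 1 (the buyer proposes): the seller can get 62.507708 next round, worth 0.83 × 62.507708 = 51.88139764 now. The buyer offers 51.88139764 and keeps 150 − 51.88139764 = 98.11860236.

51.88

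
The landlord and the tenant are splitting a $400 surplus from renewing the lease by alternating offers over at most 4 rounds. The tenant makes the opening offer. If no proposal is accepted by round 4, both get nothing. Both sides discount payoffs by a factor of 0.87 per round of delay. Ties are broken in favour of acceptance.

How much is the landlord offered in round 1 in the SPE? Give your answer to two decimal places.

Round 4 (the landlord proposes): the tenant will accept anything ≥ 0, so the landlord offers 0 and keeps 400.
Round 3 (the tenant proposes): the landlord can get 400 next round, worth 0.87 × 400 = 348 now. The tenant offers 348 and keeps 400 − 348 = 52.
Round 2 (the landlord proposes): the tenant can get 52 next round, worth 0.87 × 52 = 45.24 now. The landlord offers 45.24 and keeps 400 − 45.24 = 354.76.
Round 1 (the tenant proposes): the landlord can get 354.76 next round, worth 0.87 × 354.76 = 308.6412 now; the tenant offers that and keeps 91.3588.

308.64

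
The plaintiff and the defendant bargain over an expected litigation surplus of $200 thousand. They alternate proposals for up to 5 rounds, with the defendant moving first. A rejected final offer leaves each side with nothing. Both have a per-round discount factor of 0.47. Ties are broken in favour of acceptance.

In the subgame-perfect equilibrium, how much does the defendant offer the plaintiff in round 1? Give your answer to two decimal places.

60.83

Round 5 (the defendant proposes): rejection yields 0 for the plaintiff; the defendant offers 0 and keeps 200.
Round 4 (the plaintiff proposes): the defendant can get 200 next round, worth 0.47 × 200 = 94 now; the plaintiff offers that and keeps 106.
Round 3 (the defendant proposes): the plaintiff can get 106 next round, worth 0.47 × 106 = 49.82 now; the defendant offers that and keeps 150.18.
Round 2 (the plaintiff proposes): the defendant can get 150.18 next round, worth 0.47 × 150.18 = 70.5846 now, so the plaintiff offers 70.5846, keeping 129.4154.
Round 1 (the defendant proposes): the plaintiff can get 129.4154 next round, worth 0.47 × 129.4154 = 60.825238 now, so the defendant offers 60.825238, keeping 139.174762.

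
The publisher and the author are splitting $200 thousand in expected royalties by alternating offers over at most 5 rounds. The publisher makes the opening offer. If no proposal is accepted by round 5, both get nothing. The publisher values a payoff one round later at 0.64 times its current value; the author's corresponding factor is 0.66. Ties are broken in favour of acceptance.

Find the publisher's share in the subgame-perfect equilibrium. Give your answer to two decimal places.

132.41

Round 5 (the publisher proposes): rejection yields 0 for the author; the publisher offers 0 and keeps 200.
Round 4 (the author proposes): the publisher can get 200 next round, worth 0.64 × 200 = 128 now. The author offers 128 and keeps 200 − 128 = 72.
Round 3 (the publisher proposes): the author can get 72 next round, worth 0.66 × 72 = 47.52 now; the publisher offers that and keeps 152.48.
Round 2 (the author proposes): the publisher can get 152.48 next round, worth 0.64 × 152.48 = 97.5872 now, so the author offers 97.5872, keeping 102.4128.
Round 1 (the publisher proposes): the author can get 102.4128 next round, worth 0.66 × 102.4128 = 67.592448 now; the publisher offers that and keeps 132.407552.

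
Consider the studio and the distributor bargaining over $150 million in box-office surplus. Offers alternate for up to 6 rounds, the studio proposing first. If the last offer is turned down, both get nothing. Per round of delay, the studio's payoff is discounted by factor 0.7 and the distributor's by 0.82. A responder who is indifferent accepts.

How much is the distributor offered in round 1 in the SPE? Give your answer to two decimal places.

98.61

Round 6 (the distributor proposes): rejection yields 0 for the studio; the distributor offers 0 and keeps 150.
Round 5 (the studio proposes): the distributor can get 150 next round, worth 0.82 × 150 = 123 now; the studio offers that and keeps 27.
Round 4 (the distributor proposes): the studio can get 27 next round, worth 0.7 × 27 = 18.9 now, so the distributor offers 18.9, keeping 131.1.
Round 3 (the studio proposes): the distributor can get 131.1 next round, worth 0.82 × 131.1 = 107.502 now; the studio offers that and keeps 42.498.
Round 2 (the distributor proposes): the studio can get 42.498 next round, worth 0.7 × 42.498 = 29.7486 now, so the distributor offers 29.7486, keeping 120.2514.
Round 1 (the studio proposes): the distributor can get 120.2514 next round, worth 0.82 × 120.2514 = 98.606148 now. The studio offers 98.606148 and keeps 150 − 98.606148 = 51.393852.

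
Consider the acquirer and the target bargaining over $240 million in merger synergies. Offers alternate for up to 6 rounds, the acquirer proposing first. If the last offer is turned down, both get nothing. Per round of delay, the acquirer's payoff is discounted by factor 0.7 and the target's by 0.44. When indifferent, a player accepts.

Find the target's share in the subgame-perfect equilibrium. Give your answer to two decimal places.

Round 6 (the target proposes): the acquirer will accept anything ≥ 0, so the target offers 0 and keeps 240.
Round 5 (the acquirer proposes): the target can get 240 next round, worth 0.44 × 240 = 105.6 now. The acquirer offers 105.6 and keeps 240 − 105.6 = 134.4.
Round 4 (the target proposes): the acquirer can get 134.4 next round, worth 0.7 × 134.4 = 94.08 now, so the target offers 94.08, keeping 145.92.
Round 3 (the acquirer proposes): the target can get 145.92 next round, worth 0.44 × 145.92 = 64.2048 now; the acquirer offers that and keeps 175.7952.
Round 2 (the target proposes): the acquirer can get 175.7952 next round, worth 0.7 × 175.7952 = 123.05664 now. The target offers 123.05664 and keeps 240 − 123.05664 = 116.94336.
Round 1 (the acquirer proposes): the target can get 116.94336 next round, worth 0.44 × 116.94336 = 51.4550784 now; the acquirer offers that and keeps 188.5449216.

51.46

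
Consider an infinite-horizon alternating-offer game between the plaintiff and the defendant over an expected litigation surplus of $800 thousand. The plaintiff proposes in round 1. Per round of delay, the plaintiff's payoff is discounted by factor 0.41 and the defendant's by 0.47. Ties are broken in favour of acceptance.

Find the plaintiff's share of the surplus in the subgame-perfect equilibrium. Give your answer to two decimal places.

Let x be the plaintiff's share when the plaintiff proposes and y be the defendant's share when the defendant proposes.
The defendant accepts iff offered ≥ 0.47·y, so x = 800 − 0.47y. Symmetrically y = 800 − 0.41x.
Substituting: x = 800 − 0.47(800 − 0.41x), giving x(1 − 0.41·0.47) = 800(1 − 0.47).
So x = 800 × 0.53 / 0.8073 ≈ 525.2075, and the defendant receives 800 − x ≈ 274.7925.

525.21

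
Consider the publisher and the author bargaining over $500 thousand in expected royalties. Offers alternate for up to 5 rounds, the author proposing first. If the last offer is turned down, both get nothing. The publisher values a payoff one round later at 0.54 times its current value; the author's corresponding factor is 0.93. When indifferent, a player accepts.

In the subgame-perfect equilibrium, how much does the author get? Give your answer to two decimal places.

Solve by backward induction from round 5.
Round 5 (the author proposes): the publisher will accept anything ≥ 0, so the author offers 0 and keeps 500.
Round 4 (the publisher proposes): the author can get 500 next round, worth 0.93 × 500 = 465 now. The publisher offers 465 and keeps 500 − 465 = 35.
Round 3 (the author proposes): the publisher can get 35 next round, worth 0.54 × 35 = 18.9 now. The author offers 18.9 and keeps 500 − 18.9 = 481.1.
Round 2 (the publisher proposes): the author can get 481.1 next round, worth 0.93 × 481.1 = 447.423 now, so the publisher offers 447.423, keeping 52.577.
Round 1 (the author proposes): the publisher can get 52.577 next round, worth 0.54 × 52.577 = 28.39158 now; the author offers that and keeps 471.60842.

471.61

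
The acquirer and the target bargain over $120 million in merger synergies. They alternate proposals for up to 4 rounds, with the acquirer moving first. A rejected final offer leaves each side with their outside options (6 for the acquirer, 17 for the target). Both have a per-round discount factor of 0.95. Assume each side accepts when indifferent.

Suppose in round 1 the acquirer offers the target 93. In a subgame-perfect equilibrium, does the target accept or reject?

Round 4 (the target proposes): the acquirer gets 6 if talks fail, so the target offers 6 and keeps 114.
Round 3 (the acquirer proposes): the target can get 114 next round, worth 0.95 × 114 = 108.3 now, so the acquirer offers 108.3, keeping 11.7.
Round 2 (the target proposes): the acquirer can get 11.7 next round, worth 0.95 × 11.7 = 11.115 now, so the target offers 11.115, keeping 108.885.
So by rejecting in round 1, the target gets 108.885 next round, worth 0.95 × 108.885 = 103.44075 now.
Offer 93 < 103.44075, so the target rejects.

Reject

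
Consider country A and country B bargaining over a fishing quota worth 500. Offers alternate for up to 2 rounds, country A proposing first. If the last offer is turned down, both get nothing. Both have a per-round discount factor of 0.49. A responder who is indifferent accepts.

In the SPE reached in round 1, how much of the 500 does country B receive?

Round 2 (country B proposes): rejection yields 0 for country A; country B offers 0 and keeps 500.
Round 1 (country A proposes): country B can get 500 next round, worth 0.49 × 500 = 245 now; country A offers that and keeps 255.

245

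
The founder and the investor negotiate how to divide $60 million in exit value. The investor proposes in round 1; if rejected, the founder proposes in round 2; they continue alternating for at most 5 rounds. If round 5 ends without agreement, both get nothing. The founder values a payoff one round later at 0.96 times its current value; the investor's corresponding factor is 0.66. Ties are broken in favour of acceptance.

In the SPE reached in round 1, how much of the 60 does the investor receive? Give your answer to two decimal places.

28.01

Solve by backward induction from round 5.
Round 5 (the investor proposes): rejection yields 0 for the founder; the investor offers 0 and keeps 60.
Round 4 (the founder proposes): the investor can get 60 next round, worth 0.66 × 60 = 39.6 now. The founder offers 39.6 and keeps 60 − 39.6 = 20.4.
Round 3 (the investor proposes): the founder can get 20.4 next round, worth 0.96 × 20.4 = 19.584 now, so the investor offers 19.584, keeping 40.416.
Round 2 (the founder proposes): the investor can get 40.416 next round, worth 0.66 × 40.416 = 26.67456 now; the founder offers that and keeps 33.32544.
Round 1 (the investor proposes): the founder can get 33.32544 next round, worth 0.96 × 33.32544 = 31.9924224 now; the investor offers that and keeps 28.0075776.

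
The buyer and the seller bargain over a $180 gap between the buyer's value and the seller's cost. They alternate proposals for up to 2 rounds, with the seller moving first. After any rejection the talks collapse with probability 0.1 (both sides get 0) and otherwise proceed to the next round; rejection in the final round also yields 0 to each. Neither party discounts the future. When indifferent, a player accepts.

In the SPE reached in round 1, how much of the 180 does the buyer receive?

By backward induction:
Round 2 (the buyer proposes): the seller will accept anything ≥ 0, so the buyer offers 0 and keeps 180.
Round 1 (the seller proposes): rejecting gives the buyer an expected 0.9 × 180 = 162; the seller offers that and keeps 18.

162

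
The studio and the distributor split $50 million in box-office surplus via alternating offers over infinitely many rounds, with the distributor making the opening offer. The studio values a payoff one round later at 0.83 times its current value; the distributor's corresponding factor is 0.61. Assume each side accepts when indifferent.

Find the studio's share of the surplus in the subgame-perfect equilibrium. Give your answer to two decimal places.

32.78

When the distributor proposes, the studio accepts any offer worth at least 0.83 times what the studio would get by proposing next round; and vice versa.
This gives x = 50 − 0.83y and y = 50 − 0.61x, where x and y are each side's share when it proposes.
Hence (1 − 0.83·0.61)x = 50(1 − 0.83), i.e. 0.4937·x = 8.5.
x ≈ 17.2169; the studio's share is 50 − x ≈ 32.7831.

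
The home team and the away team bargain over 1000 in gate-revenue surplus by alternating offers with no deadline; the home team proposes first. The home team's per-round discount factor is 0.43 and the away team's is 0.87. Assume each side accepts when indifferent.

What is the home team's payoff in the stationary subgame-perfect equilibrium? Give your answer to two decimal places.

207.70

Let x be the home team's share when the home team proposes and y be the away team's share when the away team proposes.
The away team accepts iff offered ≥ 0.87·y, so x = 1000 − 0.87y. Symmetrically y = 1000 − 0.43x.
Substituting: x = 1000 − 0.87(1000 − 0.43x), giving x(1 − 0.43·0.87) = 1000(1 − 0.87).
So x = 1000 × 0.13 / 0.6259 ≈ 207.7009, and the away team receives 1000 − x ≈ 792.2991.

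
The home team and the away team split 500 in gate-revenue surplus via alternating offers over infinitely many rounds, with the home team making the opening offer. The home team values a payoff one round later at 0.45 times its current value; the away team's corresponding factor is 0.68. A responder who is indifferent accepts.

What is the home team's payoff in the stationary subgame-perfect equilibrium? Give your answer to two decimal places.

Let x be the home team's share when the home team proposes and y be the away team's share when the away team proposes.
The away team accepts iff offered ≥ 0.68·y, so x = 500 − 0.68y. Symmetrically y = 500 − 0.45x.
Substituting: x = 500 − 0.68(500 − 0.45x), giving x(1 − 0.45·0.68) = 500(1 − 0.68).
So x = 500 × 0.32 / 0.694 ≈ 230.5476, and the away team receives 500 − x ≈ 269.4524.

230.55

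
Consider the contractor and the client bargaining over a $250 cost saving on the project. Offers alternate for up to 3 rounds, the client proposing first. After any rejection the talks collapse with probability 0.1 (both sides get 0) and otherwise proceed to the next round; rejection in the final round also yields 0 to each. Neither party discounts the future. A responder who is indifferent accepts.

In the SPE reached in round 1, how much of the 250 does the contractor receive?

22.5

Round 3 (the client proposes): the contractor will accept anything ≥ 0, so the client offers 0 and keeps 250.
Round 2 (the contractor proposes): rejecting gives the client an expected 0.9 × 250 = 225. The contractor offers 225 and keeps 250 − 225 = 25.
Round 1 (the client proposes): rejecting gives the contractor an expected 0.9 × 25 = 22.5, so the client offers 22.5, keeping 227.5.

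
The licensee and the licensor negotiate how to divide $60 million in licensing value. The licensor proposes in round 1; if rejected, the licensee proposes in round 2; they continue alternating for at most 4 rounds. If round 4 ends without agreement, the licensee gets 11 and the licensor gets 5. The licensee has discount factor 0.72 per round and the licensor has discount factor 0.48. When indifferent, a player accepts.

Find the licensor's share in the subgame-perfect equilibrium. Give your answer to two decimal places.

Solve by backward induction from round 4.
Round 4 (the licensee proposes): the licensor gets 5 if talks fail, so the licensee offers 5 and keeps 55.
Round 3 (the licensor proposes): the licensee can get 55 next round, worth 0.72 × 55 = 39.6 now, so the licensor offers 39.6, keeping 20.4.
Round 2 (the licensee proposes): the licensor can get 20.4 next round, worth 0.48 × 20.4 = 9.792 now; the licensee offers that and keeps 50.208.
Round 1 (the licensor proposes): the licensee can get 50.208 next round, worth 0.72 × 50.208 = 36.14976 now. The licensor offers 36.14976 and keeps 60 − 36.14976 = 23.85024.

23.85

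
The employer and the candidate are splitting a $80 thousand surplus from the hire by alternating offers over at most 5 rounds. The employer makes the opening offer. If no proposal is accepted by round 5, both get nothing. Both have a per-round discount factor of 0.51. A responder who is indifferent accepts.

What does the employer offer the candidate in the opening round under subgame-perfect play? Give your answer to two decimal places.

25.19

By backward induction:
Round 5 (the employer proposes): the candidate will accept anything ≥ 0, so the employer offers 0 and keeps 80.
Round 4 (the candidate proposes): the employer can get 80 next round, worth 0.51 × 80 = 40.8 now, so the candidate offers 40.8, keeping 39.2.
Round 3 (the employer proposes): the candidate can get 39.2 next round, worth 0.51 × 39.2 = 19.992 now; the employer offers that and keeps 60.008.
Round 2 (the candidate proposes): the employer can get 60.008 next round, worth 0.51 × 60.008 = 30.60408 now; the candidate offers that and keeps 49.39592.
Round 1 (the employer proposes): the candidate can get 49.39592 next round, worth 0.51 × 49.39592 = 25.1919192 now. The employer offers 25.1919192 and keeps 80 − 25.1919192 = 54.8080808.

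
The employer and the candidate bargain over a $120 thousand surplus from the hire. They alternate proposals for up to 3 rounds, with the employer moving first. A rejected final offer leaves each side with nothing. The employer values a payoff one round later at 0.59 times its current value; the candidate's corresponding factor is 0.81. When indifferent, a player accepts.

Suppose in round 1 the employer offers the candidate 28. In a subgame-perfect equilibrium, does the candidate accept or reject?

Reject

Work out the candidate's continuation value if the offer is rejected.
Round 3 (the employer proposes): the candidate will accept anything ≥ 0, so the employer offers 0 and keeps 120.
Round 2 (the candidate proposes): the employer can get 120 next round, worth 0.59 × 120 = 70.8 now; the candidate offers that and keeps 49.2.
So by rejecting in round 1, the candidate gets 49.2 next round, worth 0.81 × 49.2 = 39.852 now.
Offer 28 < 39.852, so the candidate rejects.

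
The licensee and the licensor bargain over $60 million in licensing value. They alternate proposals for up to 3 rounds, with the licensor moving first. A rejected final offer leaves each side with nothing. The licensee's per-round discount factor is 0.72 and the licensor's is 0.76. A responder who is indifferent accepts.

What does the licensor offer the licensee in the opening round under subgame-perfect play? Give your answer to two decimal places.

10.37

Solve by backward induction from round 3.
Round 3 (the licensor proposes): the licensee will accept anything ≥ 0, so the licensor offers 0 and keeps 60.
Round 2 (the licensee proposes): the licensor can get 60 next round, worth 0.76 × 60 = 45.6 now, so the licensee offers 45.6, keeping 14.4.
Round 1 (the licensor proposes): the licensee can get 14.4 next round, worth 0.72 × 14.4 = 10.368 now; the licensor offers that and keeps 49.632.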